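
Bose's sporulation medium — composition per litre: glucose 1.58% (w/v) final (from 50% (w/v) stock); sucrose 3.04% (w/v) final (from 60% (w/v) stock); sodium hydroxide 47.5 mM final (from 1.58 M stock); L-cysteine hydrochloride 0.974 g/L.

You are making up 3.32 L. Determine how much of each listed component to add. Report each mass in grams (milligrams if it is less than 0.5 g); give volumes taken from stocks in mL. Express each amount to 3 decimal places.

Scale factor relative to 1 L: 3.32.
glucose: dilute stock: 1.58% ÷ 50% × 3320 mL = 104.912 mL
sucrose: dilute stock: 3.04% ÷ 60% × 3320 mL = 168.213 mL
sodium hydroxide: V = C2·V2/C1 = 47.5 mM × 3320 mL ÷ 1580 mM = 99.810 mL
L-cysteine hydrochloride: 0.974 g/L × 3.32 L = 3.234 g

glucose 104.912 mL; sucrose 168.213 mL; sodium hydroxide 99.810 mL; L-cysteine hydrochloride 3.234 g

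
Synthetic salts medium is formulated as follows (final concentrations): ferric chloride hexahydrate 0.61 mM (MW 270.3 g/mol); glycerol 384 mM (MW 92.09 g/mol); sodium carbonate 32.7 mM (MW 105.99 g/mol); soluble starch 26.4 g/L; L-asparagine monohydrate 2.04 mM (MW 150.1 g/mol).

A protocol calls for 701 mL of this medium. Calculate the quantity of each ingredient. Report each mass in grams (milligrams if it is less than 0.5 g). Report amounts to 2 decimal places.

Working volume: 701 mL = 0.701 L.
ferric chloride hexahydrate: 0.61 mmol/L × 270.3 mg/mmol × 0.701 L = 115.58 mg
glycerol: 384 mmol/L × 92.09 g/mol × 0.701 L ÷ 1000 = 24.79 g
sodium carbonate: 32.7 mmol/L × 105.99 g/mol × 0.701 L ÷ 1000 = 2.43 g
soluble starch: 26.4 g/L × 0.701 L = 18.51 g
L-asparagine monohydrate: 2.04 mmol/L × 150.1 mg/mmol × 0.701 L = 214.65 mg

ferric chloride hexahydrate 115.58 mg; glycerol 24.79 g; sodium carbonate 2.43 g; soluble starch 18.51 g; L-asparagine monohydrate 214.65 mg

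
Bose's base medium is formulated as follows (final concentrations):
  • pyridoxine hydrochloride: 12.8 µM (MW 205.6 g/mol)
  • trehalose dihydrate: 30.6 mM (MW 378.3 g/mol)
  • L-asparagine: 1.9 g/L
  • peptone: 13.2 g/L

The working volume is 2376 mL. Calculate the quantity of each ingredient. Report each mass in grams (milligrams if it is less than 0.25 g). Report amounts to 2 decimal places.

Working volume: 2376 mL = 2.376 L.
pyridoxine hydrochloride: 12.8 µmol/L × 205.6 g/mol × 2.376 L ÷ 1000 = 6.25 mg
trehalose dihydrate: 30.6 mmol/L × 378.3 g/mol × 2.376 L ÷ 1000 = 27.50 g
L-asparagine: 1.9 g/L × 2.376 L = 4.51 g
peptone: 13.2 g/L × 2.376 L = 31.36 g

pyridoxine hydrochloride 6.25 mg; trehalose dihydrate 27.50 g; L-asparagine 4.51 g; peptone 31.36 g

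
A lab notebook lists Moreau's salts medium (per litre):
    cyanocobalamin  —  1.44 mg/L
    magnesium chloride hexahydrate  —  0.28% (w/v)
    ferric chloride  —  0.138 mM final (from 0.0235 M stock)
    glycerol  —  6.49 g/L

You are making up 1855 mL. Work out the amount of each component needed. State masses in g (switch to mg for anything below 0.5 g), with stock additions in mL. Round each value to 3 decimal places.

cyanocobalamin 2.671 mg; magnesium chloride hexahydrate 5.194 g; ferric chloride 10.893 mL; glycerol 12.039 g

Working volume: 1855 mL = 1.855 L.
cyanocobalamin: 1.44 mg/L × 1.855 L = 2.671 mg
magnesium chloride hexahydrate: 0.28 g per 100 mL × 1855 mL ÷ 100 = 5.194 g
ferric chloride: dilute stock: 0.138 mM × 1855 mL ÷ 23.5 mM = 10.893 mL
glycerol: 6.49 g/L × 1.855 L = 12.039 g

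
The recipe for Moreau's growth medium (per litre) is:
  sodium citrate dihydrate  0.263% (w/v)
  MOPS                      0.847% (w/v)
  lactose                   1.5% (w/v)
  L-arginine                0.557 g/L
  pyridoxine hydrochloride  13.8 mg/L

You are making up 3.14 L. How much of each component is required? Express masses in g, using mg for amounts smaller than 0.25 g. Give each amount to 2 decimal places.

sodium citrate dihydrate 8.26 g; MOPS 26.60 g; lactose 47.10 g; L-arginine 1.75 g; pyridoxine hydrochloride 43.33 mg

Scale factor relative to 1 L: 3.14.
sodium citrate dihydrate: 0.263% w/v = 2.63 g/L → 2.63 × 3.14 L = 8.26 g
MOPS: 0.847% w/v = 8.47 g/L → 8.47 × 3.14 L = 26.60 g
lactose: 1.5% w/v = 15 g/L → 15 × 3.14 L = 47.10 g
L-arginine: 0.557 g/L × 3.14 L = 1.75 g
pyridoxine hydrochloride: 13.8 mg/L × 3.14 L = 43.33 mg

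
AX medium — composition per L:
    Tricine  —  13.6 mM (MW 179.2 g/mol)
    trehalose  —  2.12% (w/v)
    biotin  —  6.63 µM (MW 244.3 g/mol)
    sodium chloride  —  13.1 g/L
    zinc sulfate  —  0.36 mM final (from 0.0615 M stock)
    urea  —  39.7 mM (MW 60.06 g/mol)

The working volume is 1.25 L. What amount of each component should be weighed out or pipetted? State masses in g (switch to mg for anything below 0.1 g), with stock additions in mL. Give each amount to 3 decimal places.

Tricine 3.046 g; trehalose 26.500 g; biotin 2.025 mg; sodium chloride 16.375 g; zinc sulfate 7.317 mL; urea 2.980 g

Working volume: 1.25 L.
Tricine: 13.6 mmol/L × 179.2 g/mol × 1.25 L ÷ 1000 = 3.046 g
trehalose: 2.12% w/v = 21.2 g/L → 21.2 × 1.25 L = 26.500 g
biotin: 6.63 µmol/L × 244.3 g/mol × 1.25 L ÷ 1000 = 2.025 mg
sodium chloride: 13.1 g/L × 1.25 L = 16.375 g
zinc sulfate: V = C2·V2/C1 = 0.36 mM × 1250 mL ÷ 61.5 mM = 7.317 mL
urea: 39.7 mmol/L × 60.06 g/mol × 1.25 L ÷ 1000 = 2.980 g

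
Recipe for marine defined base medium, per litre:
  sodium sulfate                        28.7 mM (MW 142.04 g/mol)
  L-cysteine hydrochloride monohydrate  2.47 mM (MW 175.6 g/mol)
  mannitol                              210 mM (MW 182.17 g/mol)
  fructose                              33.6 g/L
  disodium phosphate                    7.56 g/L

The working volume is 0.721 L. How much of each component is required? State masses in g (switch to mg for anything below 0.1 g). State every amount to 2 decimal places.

Scale factor relative to 1 L: 0.721.
sodium sulfate: 28.7 mmol/L × 142.04 g/mol × 0.721 L ÷ 1000 = 2.94 g
L-cysteine hydrochloride monohydrate: 2.47 mmol/L × 175.6 g/mol × 0.721 L ÷ 1000 = 0.31 g
mannitol: 210 mmol/L × 182.17 g/mol × 0.721 L ÷ 1000 = 27.58 g
fructose: 33.6 g/L × 0.721 L = 24.23 g
disodium phosphate: 7.56 g/L × 0.721 L = 5.45 g

sodium sulfate 2.94 g; L-cysteine hydrochloride monohydrate 0.31 g; mannitol 27.58 g; fructose 24.23 g; disodium phosphate 5.45 g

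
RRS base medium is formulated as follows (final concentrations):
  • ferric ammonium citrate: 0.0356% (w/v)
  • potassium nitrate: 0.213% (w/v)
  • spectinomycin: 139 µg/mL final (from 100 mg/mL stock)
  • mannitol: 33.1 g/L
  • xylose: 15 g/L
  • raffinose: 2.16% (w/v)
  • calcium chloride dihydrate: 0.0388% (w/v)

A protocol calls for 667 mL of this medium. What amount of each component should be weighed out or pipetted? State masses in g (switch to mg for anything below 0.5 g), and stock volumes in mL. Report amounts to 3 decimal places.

ferric ammonium citrate 237.452 mg; potassium nitrate 1.421 g; spectinomycin 0.927 mL; mannitol 22.078 g; xylose 10.005 g; raffinose 14.407 g; calcium chloride dihydrate 258.796 mg

Working volume: 667 mL = 0.667 L.
ferric ammonium citrate: 0.0356 g per 100 mL × 667 mL ÷ 100 = 0.237452 g = 237.452 mg
potassium nitrate: 0.213% w/v = 2.13 g/L → 2.13 × 0.667 L = 1.421 g
spectinomycin: V = C2·V2/C1 = 139 µg/mL × 667 mL ÷ 100000 µg/mL = 0.927 mL
mannitol: 33.1 g/L × 0.667 L = 22.078 g
xylose: 15 g/L × 0.667 L = 10.005 g
raffinose: 2.16 g per 100 mL × 667 mL ÷ 100 = 14.407 g
calcium chloride dihydrate: 0.0388% w/v = 0.388 g/L → 0.388 × 0.667 L = 0.258796 g = 258.796 mg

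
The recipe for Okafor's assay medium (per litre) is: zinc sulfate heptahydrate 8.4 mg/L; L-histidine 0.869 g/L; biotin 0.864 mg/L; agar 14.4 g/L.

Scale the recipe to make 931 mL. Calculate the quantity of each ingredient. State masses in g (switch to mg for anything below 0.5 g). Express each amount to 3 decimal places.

zinc sulfate heptahydrate 7.820 mg; L-histidine 0.809 g; biotin 0.804 mg; agar 13.406 g

Working volume: 931 mL = 0.931 L.
zinc sulfate heptahydrate: 8.4 mg/L × 0.931 L = 7.820 mg
L-histidine: 0.869 g/L × 0.931 L = 0.809 g
biotin: 0.864 mg/L × 0.931 L = 0.804 mg
agar: 14.4 g/L × 0.931 L = 13.406 g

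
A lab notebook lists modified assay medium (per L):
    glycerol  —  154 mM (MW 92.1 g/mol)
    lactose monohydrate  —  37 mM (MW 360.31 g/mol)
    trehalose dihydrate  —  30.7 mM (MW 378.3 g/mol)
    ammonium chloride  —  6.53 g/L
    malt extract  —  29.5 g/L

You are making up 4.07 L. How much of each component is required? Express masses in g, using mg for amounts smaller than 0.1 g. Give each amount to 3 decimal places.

glycerol 57.726 g; lactose monohydrate 54.259 g; trehalose dihydrate 47.268 g; ammonium chloride 26.577 g; malt extract 120.065 g

Working volume: 4.07 L.
glycerol: 154 mmol/L × 92.1 g/mol × 4.07 L ÷ 1000 = 57.726 g
lactose monohydrate: 37 mmol/L × 360.31 g/mol × 4.07 L ÷ 1000 = 54.259 g
trehalose dihydrate: 30.7 mmol/L × 378.3 g/mol × 4.07 L ÷ 1000 = 47.268 g
ammonium chloride: 6.53 g/L × 4.07 L = 26.577 g
malt extract: 29.5 g/L × 4.07 L = 120.065 g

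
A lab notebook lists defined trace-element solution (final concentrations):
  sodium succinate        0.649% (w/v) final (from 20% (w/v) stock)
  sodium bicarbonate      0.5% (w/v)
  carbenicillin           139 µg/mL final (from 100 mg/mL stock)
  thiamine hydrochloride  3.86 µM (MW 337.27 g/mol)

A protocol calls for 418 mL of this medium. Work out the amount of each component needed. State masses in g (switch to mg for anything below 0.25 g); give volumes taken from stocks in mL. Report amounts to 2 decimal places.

Scale factor relative to 1 L: 0.418.
sodium succinate: dilute stock: 0.649% ÷ 20% × 418 mL = 13.56 mL
sodium bicarbonate: 0.5% w/v = 5 g/L → 5 × 0.418 L = 2.09 g
carbenicillin: V = C2·V2/C1 = 139 µg/mL × 418 mL ÷ 100000 µg/mL = 0.58 mL
thiamine hydrochloride: 3.86 µmol/L × 337.27 g/mol × 0.418 L ÷ 1000 = 0.54 mg

sodium succinate 13.56 mL; sodium bicarbonate 2.09 g; carbenicillin 0.58 mL; thiamine hydrochloride 0.54 mg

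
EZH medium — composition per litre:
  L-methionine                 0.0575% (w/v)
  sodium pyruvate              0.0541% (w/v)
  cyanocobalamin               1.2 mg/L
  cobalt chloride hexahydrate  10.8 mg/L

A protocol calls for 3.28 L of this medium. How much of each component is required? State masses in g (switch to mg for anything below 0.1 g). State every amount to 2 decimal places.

L-methionine 1.89 g; sodium pyruvate 1.77 g; cyanocobalamin 3.94 mg; cobalt chloride hexahydrate 35.42 mg

Scale factor relative to 1 L: 3.28.
L-methionine: 0.0575 g per 100 mL × 3280 mL ÷ 100 = 1.89 g
sodium pyruvate: 0.0541% w/v = 0.541 g/L → 0.541 × 3.28 L = 1.77 g
cyanocobalamin: 1.2 mg/L × 3.28 L = 3.94 mg
cobalt chloride hexahydrate: 10.8 mg/L × 3.28 L = 35.42 mg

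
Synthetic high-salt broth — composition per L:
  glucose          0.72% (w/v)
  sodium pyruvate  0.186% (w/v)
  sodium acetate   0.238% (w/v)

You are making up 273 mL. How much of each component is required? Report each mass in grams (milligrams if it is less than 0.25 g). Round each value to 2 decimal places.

Scale factor relative to 1 L: 0.273.
glucose: 0.72 g per 100 mL × 273 mL ÷ 100 = 1.97 g
sodium pyruvate: 0.186 g per 100 mL × 273 mL ÷ 100 = 0.51 g
sodium acetate: 0.238% w/v = 2.38 g/L → 2.38 × 0.273 L = 0.65 g

glucose 1.97 g; sodium pyruvate 0.51 g; sodium acetate 0.65 g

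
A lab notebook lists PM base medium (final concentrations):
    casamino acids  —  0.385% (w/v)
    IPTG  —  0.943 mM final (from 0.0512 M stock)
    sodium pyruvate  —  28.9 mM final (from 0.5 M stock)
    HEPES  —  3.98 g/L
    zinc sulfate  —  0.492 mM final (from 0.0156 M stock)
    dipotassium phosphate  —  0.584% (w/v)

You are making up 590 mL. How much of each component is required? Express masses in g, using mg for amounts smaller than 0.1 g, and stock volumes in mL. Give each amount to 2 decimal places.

casamino acids 2.27 g; IPTG 10.87 mL; sodium pyruvate 34.10 mL; HEPES 2.35 g; zinc sulfate 18.61 mL; dipotassium phosphate 3.45 g

Target volume = 590 mL = 0.59 L.
casamino acids: 0.385% w/v = 3.85 g/L → 3.85 × 0.59 L = 2.27 g
IPTG: dilute stock: 0.943 mM × 590 mL ÷ 51.2 mM = 10.87 mL
sodium pyruvate: dilute stock: 28.9 mM × 590 mL ÷ 500 mM = 34.10 mL
HEPES: 3.98 g/L × 0.59 L = 2.35 g
zinc sulfate: V = C2·V2/C1 = 0.492 mM × 590 mL ÷ 15.6 mM = 18.61 mL
dipotassium phosphate: 0.584% w/v = 5.84 g/L → 5.84 × 0.59 L = 3.45 g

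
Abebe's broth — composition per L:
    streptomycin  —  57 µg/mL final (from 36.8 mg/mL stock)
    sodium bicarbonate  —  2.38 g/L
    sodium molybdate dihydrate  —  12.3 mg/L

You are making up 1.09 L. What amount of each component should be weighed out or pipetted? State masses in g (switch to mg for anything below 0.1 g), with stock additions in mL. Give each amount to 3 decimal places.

Working volume: 1.09 L.
streptomycin: dilute stock: 57 µg/mL × 1090 mL ÷ 36800 µg/mL = 1.688 mL
sodium bicarbonate: 2.38 g/L × 1.09 L = 2.594 g
sodium molybdate dihydrate: 12.3 mg/L × 1.09 L = 13.407 mg

streptomycin 1.688 mL; sodium bicarbonate 2.594 g; sodium molybdate dihydrate 13.407 mg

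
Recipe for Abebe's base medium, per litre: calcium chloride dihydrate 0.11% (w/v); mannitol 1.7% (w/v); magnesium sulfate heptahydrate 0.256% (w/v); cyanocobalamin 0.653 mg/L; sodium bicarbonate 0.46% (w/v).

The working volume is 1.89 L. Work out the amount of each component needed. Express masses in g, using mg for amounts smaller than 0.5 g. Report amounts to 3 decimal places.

Scale factor relative to 1 L: 1.89.
calcium chloride dihydrate: 0.11 g per 100 mL × 1890 mL ÷ 100 = 2.079 g
mannitol: 1.7% w/v = 17 g/L → 17 × 1.89 L = 32.130 g
magnesium sulfate heptahydrate: 0.256 g per 100 mL × 1890 mL ÷ 100 = 4.838 g
cyanocobalamin: 0.653 mg/L × 1.89 L = 1.234 mg
sodium bicarbonate: 0.46 g per 100 mL × 1890 mL ÷ 100 = 8.694 g

calcium chloride dihydrate 2.079 g; mannitol 32.130 g; magnesium sulfate heptahydrate 4.838 g; cyanocobalamin 1.234 mg; sodium bicarbonate 8.694 g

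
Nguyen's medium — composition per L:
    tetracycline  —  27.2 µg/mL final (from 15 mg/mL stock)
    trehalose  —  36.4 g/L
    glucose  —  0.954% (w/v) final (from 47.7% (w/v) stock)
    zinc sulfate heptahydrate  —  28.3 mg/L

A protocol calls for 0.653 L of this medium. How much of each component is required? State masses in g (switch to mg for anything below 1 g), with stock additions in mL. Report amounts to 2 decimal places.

Scale factor relative to 1 L: 0.653.
tetracycline: V = C2·V2/C1 = 27.2 µg/mL × 653 mL ÷ 15000 µg/mL = 1.18 mL
trehalose: 36.4 g/L × 0.653 L = 23.77 g
glucose: dilute stock: 0.954% ÷ 47.7% × 653 mL = 13.06 mL
zinc sulfate heptahydrate: 28.3 mg/L × 0.653 L = 18.48 mg

tetracycline 1.18 mL; trehalose 23.77 g; glucose 13.06 mL; zinc sulfate heptahydrate 18.48 mg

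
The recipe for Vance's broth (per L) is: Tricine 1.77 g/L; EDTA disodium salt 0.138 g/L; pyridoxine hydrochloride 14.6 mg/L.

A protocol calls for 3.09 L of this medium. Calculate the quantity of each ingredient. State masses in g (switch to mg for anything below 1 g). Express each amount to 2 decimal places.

Tricine 5.47 g; EDTA disodium salt 426.42 mg; pyridoxine hydrochloride 45.11 mg

Working volume: 3.09 L.
Tricine: 1.77 g/L × 3.09 L = 5.47 g
EDTA disodium salt: 0.138 g/L × 3.09 L = 0.42642 g = 426.42 mg
pyridoxine hydrochloride: 14.6 mg/L × 3.09 L = 45.11 mg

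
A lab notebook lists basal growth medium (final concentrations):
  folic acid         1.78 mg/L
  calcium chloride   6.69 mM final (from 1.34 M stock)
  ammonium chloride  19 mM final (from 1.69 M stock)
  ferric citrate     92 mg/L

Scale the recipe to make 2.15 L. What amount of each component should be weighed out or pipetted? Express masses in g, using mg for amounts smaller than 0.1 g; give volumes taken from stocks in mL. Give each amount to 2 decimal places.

Scale factor relative to 1 L: 2.15.
folic acid: 1.78 mg/L × 2.15 L = 3.83 mg
calcium chloride: C1V1 = C2V2 → 6.69 mM × 2150 mL ÷ 1340 mM = 10.73 mL
ammonium chloride: V = C2·V2/C1 = 19 mM × 2150 mL ÷ 1690 mM = 24.17 mL
ferric citrate: 92 mg/L × 2.15 L = 197.8 mg = 0.20 g

folic acid 3.83 mg; calcium chloride 10.73 mL; ammonium chloride 24.17 mL; ferric citrate 0.20 g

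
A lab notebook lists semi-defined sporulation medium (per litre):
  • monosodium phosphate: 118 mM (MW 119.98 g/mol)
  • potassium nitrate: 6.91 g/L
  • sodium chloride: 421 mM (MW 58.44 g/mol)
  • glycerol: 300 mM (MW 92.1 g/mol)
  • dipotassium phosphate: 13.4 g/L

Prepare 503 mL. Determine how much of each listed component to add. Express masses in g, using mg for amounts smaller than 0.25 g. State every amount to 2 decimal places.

Target volume = 503 mL = 0.503 L.
monosodium phosphate: 118 mmol/L × 119.98 g/mol × 0.503 L ÷ 1000 = 7.12 g
potassium nitrate: 6.91 g/L × 0.503 L = 3.48 g
sodium chloride: 421 mmol/L × 58.44 g/mol × 0.503 L ÷ 1000 = 12.38 g
glycerol: 300 mmol/L × 92.1 g/mol × 0.503 L ÷ 1000 = 13.90 g
dipotassium phosphate: 13.4 g/L × 0.503 L = 6.74 g

monosodium phosphate 7.12 g; potassium nitrate 3.48 g; sodium chloride 12.38 g; glycerol 13.90 g; dipotassium phosphate 6.74 g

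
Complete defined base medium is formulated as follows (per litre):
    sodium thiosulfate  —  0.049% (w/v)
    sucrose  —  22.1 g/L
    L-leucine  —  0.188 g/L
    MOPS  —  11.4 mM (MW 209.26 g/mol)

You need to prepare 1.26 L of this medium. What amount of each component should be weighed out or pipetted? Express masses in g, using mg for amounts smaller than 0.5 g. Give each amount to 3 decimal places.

sodium thiosulfate 0.617 g; sucrose 27.846 g; L-leucine 236.880 mg; MOPS 3.006 g

Working volume: 1.26 L.
sodium thiosulfate: 0.049 g per 100 mL × 1260 mL ÷ 100 = 0.617 g
sucrose: 22.1 g/L × 1.26 L = 27.846 g
L-leucine: 0.188 g/L × 1.26 L = 0.23688 g = 236.880 mg
MOPS: 11.4 mmol/L × 209.26 g/mol × 1.26 L ÷ 1000 = 3.006 g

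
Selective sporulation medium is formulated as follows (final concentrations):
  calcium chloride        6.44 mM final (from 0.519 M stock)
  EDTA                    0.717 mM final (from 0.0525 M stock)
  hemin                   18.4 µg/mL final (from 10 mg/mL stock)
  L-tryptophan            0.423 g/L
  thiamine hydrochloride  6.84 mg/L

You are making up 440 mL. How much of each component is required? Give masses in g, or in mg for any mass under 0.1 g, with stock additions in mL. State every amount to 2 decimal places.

calcium chloride 5.46 mL; EDTA 6.01 mL; hemin 0.81 mL; L-tryptophan 0.19 g; thiamine hydrochloride 3.01 mg

Working volume: 440 mL = 0.44 L.
calcium chloride: dilute stock: 6.44 mM × 440 mL ÷ 519 mM = 5.46 mL
EDTA: dilute stock: 0.717 mM × 440 mL ÷ 52.5 mM = 6.01 mL
hemin: V = C2·V2/C1 = 18.4 µg/mL × 440 mL ÷ 10000 µg/mL = 0.81 mL
L-tryptophan: 0.423 g/L × 0.44 L = 0.19 g
thiamine hydrochloride: 6.84 mg/L × 0.44 L = 3.01 mg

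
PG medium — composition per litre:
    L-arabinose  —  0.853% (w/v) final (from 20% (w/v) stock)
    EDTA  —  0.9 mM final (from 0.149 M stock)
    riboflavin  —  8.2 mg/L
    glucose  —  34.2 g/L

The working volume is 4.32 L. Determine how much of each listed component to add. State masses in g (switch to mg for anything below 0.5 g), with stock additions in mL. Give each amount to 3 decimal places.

L-arabinose 184.248 mL; EDTA 26.094 mL; riboflavin 35.424 mg; glucose 147.744 g

Working volume: 4.32 L.
L-arabinose: dilute stock: 0.853% ÷ 20% × 4320 mL = 184.248 mL
EDTA: C1V1 = C2V2 → 0.9 mM × 4320 mL ÷ 149 mM = 26.094 mL
riboflavin: 8.2 mg/L × 4.32 L = 35.424 mg
glucose: 34.2 g/L × 4.32 L = 147.744 g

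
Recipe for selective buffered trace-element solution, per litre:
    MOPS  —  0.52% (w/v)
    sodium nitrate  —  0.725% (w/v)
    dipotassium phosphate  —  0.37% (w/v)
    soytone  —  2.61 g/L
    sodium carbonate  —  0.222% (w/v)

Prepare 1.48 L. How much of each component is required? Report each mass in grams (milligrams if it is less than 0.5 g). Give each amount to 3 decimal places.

MOPS 7.696 g; sodium nitrate 10.730 g; dipotassium phosphate 5.476 g; soytone 3.863 g; sodium carbonate 3.286 g

Scale factor relative to 1 L: 1.48.
MOPS: 0.52% w/v = 5.2 g/L → 5.2 × 1.48 L = 7.696 g
sodium nitrate: 0.725% w/v = 7.25 g/L → 7.25 × 1.48 L = 10.730 g
dipotassium phosphate: 0.37% w/v = 3.7 g/L → 3.7 × 1.48 L = 5.476 g
soytone: 2.61 g/L × 1.48 L = 3.863 g
sodium carbonate: 0.222 g per 100 mL × 1480 mL ÷ 100 = 3.286 g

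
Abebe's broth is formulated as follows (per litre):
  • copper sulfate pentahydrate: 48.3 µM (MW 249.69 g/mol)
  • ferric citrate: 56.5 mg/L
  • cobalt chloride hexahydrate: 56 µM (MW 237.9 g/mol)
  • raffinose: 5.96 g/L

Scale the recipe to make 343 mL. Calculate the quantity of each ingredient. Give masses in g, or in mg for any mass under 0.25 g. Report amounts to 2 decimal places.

copper sulfate pentahydrate 4.14 mg; ferric citrate 19.38 mg; cobalt chloride hexahydrate 4.57 mg; raffinose 2.04 g

Target volume = 343 mL = 0.343 L.
copper sulfate pentahydrate: 48.3 µmol/L × 249.69 g/mol × 0.343 L ÷ 1000 = 4.14 mg
ferric citrate: 56.5 mg/L × 0.343 L = 19.38 mg
cobalt chloride hexahydrate: 56 µmol/L × 237.9 g/mol × 0.343 L ÷ 1000 = 4.57 mg
raffinose: 5.96 g/L × 0.343 L = 2.04 g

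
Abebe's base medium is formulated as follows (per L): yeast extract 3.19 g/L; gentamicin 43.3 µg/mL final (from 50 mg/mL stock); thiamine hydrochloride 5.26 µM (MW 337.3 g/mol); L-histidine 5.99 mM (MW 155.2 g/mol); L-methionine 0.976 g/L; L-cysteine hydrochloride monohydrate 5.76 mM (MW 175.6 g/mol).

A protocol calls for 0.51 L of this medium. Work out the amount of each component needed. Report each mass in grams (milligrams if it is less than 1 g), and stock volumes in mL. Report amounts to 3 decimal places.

Working volume: 0.51 L.
yeast extract: 3.19 g/L × 0.51 L = 1.627 g
gentamicin: V = C2·V2/C1 = 43.3 µg/mL × 510 mL ÷ 50000 µg/mL = 0.442 mL
thiamine hydrochloride: 5.26 µmol/L × 337.3 g/mol × 0.51 L ÷ 1000 = 0.905 mg
L-histidine: 5.99 mmol/L × 155.2 mg/mmol × 0.51 L = 474.120 mg
L-methionine: 0.976 g/L × 0.51 L = 0.49776 g = 497.760 mg
L-cysteine hydrochloride monohydrate: 5.76 mmol/L × 175.6 mg/mmol × 0.51 L = 515.843 mg

yeast extract 1.627 g; gentamicin 0.442 mL; thiamine hydrochloride 0.905 mg; L-histidine 474.120 mg; L-methionine 497.760 mg; L-cysteine hydrochloride monohydrate 515.843 mg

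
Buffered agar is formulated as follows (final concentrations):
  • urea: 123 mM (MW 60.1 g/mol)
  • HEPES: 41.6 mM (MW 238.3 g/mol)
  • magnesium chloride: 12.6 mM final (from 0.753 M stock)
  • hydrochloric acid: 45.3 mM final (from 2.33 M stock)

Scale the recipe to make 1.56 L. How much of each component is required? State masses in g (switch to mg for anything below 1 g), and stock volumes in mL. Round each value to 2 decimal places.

urea 11.53 g; HEPES 15.46 g; magnesium chloride 26.10 mL; hydrochloric acid 30.33 mL

Working volume: 1.56 L.
urea: 123 mmol/L × 60.1 g/mol × 1.56 L ÷ 1000 = 11.53 g
HEPES: 41.6 mmol/L × 238.3 g/mol × 1.56 L ÷ 1000 = 15.46 g
magnesium chloride: C1V1 = C2V2 → 12.6 mM × 1560 mL ÷ 753 mM = 26.10 mL
hydrochloric acid: dilute stock: 45.3 mM × 1560 mL ÷ 2330 mM = 30.33 mL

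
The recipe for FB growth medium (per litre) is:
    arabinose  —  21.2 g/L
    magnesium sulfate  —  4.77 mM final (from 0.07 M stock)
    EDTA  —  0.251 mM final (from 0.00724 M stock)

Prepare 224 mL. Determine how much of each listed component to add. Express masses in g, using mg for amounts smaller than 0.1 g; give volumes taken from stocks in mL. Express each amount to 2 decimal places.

Scale factor relative to 1 L: 0.224.
arabinose: 21.2 g/L × 0.224 L = 4.75 g
magnesium sulfate: V = C2·V2/C1 = 4.77 mM × 224 mL ÷ 70 mM = 15.26 mL
EDTA: V = C2·V2/C1 = 0.251 mM × 224 mL ÷ 7.24 mM = 7.77 mL

arabinose 4.75 g; magnesium sulfate 15.26 mL; EDTA 7.77 mL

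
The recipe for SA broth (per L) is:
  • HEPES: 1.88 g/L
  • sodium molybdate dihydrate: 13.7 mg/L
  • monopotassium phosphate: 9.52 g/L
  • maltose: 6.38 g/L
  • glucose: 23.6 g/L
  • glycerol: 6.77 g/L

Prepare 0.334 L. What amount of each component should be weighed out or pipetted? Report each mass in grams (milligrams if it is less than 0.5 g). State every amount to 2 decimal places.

Scale factor relative to 1 L: 0.334.
HEPES: 1.88 g/L × 0.334 L = 0.63 g
sodium molybdate dihydrate: 13.7 mg/L × 0.334 L = 4.58 mg
monopotassium phosphate: 9.52 g/L × 0.334 L = 3.18 g
maltose: 6.38 g/L × 0.334 L = 2.13 g
glucose: 23.6 g/L × 0.334 L = 7.88 g
glycerol: 6.77 g/L × 0.334 L = 2.26 g

HEPES 0.63 g; sodium molybdate dihydrate 4.58 mg; monopotassium phosphate 3.18 g; maltose 2.13 g; glucose 7.88 g; glycerol 2.26 g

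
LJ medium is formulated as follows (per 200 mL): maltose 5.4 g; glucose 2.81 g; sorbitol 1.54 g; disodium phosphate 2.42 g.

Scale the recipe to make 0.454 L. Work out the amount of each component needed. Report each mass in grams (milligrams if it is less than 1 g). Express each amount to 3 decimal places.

maltose 12.258 g; glucose 6.379 g; sorbitol 3.496 g; disodium phosphate 5.493 g

Ratio of target to recipe volume: 454 / 200 = 2.27.
maltose: 5.4 g × (454 mL / 200 mL) = 12.258 g
glucose: 2.81 g × (454 mL / 200 mL) = 6.379 g
sorbitol: 1.54 g × (454 mL / 200 mL) = 3.496 g
disodium phosphate: 2.42 g × (454 mL / 200 mL) = 5.493 g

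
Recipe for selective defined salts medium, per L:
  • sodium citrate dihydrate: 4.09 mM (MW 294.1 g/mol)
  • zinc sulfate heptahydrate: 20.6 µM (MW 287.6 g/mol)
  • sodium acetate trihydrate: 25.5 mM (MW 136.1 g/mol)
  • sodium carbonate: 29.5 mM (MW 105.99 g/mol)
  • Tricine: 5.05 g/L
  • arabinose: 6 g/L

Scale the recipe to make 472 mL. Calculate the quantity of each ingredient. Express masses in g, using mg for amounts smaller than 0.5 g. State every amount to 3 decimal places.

sodium citrate dihydrate 0.568 g; zinc sulfate heptahydrate 2.796 mg; sodium acetate trihydrate 1.638 g; sodium carbonate 1.476 g; Tricine 2.384 g; arabinose 2.832 g

Working volume: 472 mL = 0.472 L.
sodium citrate dihydrate: 4.09 mmol/L × 294.1 g/mol × 0.472 L ÷ 1000 = 0.568 g
zinc sulfate heptahydrate: 20.6 µmol/L × 287.6 g/mol × 0.472 L ÷ 1000 = 2.796 mg
sodium acetate trihydrate: 25.5 mmol/L × 136.1 g/mol × 0.472 L ÷ 1000 = 1.638 g
sodium carbonate: 29.5 mmol/L × 105.99 g/mol × 0.472 L ÷ 1000 = 1.476 g
Tricine: 5.05 g/L × 0.472 L = 2.384 g
arabinose: 6 g/L × 0.472 L = 2.832 g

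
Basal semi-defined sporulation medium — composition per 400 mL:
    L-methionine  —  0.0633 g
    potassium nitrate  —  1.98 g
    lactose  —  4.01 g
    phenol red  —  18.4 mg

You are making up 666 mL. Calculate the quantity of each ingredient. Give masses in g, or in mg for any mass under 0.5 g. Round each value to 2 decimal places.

L-methionine 105.39 mg; potassium nitrate 3.30 g; lactose 6.68 g; phenol red 30.64 mg

Ratio of target to recipe volume: 666 / 400 = 1.665.
L-methionine: 0.0633 g × (666 mL / 400 mL) = 0.105394 g = 105.39 mg
potassium nitrate: 1.98 g × (666 mL / 400 mL) = 3.30 g
lactose: 4.01 g × (666 mL / 400 mL) = 6.68 g
phenol red: 18.4 mg × (666 mL / 400 mL) = 30.64 mg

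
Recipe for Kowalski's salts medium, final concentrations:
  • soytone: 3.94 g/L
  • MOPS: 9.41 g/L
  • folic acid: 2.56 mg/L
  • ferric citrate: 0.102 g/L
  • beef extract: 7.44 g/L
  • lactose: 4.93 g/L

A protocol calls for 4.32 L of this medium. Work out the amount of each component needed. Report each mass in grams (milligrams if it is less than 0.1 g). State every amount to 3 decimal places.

soytone 17.021 g; MOPS 40.651 g; folic acid 11.059 mg; ferric citrate 0.441 g; beef extract 32.141 g; lactose 21.298 g

Working volume: 4.32 L.
soytone: 3.94 g/L × 4.32 L = 17.021 g
MOPS: 9.41 g/L × 4.32 L = 40.651 g
folic acid: 2.56 mg/L × 4.32 L = 11.059 mg
ferric citrate: 0.102 g/L × 4.32 L = 0.441 g
beef extract: 7.44 g/L × 4.32 L = 32.141 g
lactose: 4.93 g/L × 4.32 L = 21.298 g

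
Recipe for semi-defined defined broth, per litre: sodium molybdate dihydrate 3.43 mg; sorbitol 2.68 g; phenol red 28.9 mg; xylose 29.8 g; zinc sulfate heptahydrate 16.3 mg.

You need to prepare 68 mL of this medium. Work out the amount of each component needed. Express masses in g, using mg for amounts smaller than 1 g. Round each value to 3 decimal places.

sodium molybdate dihydrate 0.233 mg; sorbitol 182.240 mg; phenol red 1.965 mg; xylose 2.026 g; zinc sulfate heptahydrate 1.108 mg

Ratio of target to recipe volume: 68 / 1000 = 0.068.
sodium molybdate dihydrate: 3.43 mg × (68 mL / 1000 mL) = 0.233 mg
sorbitol: 2.68 g × (68 mL / 1000 mL) = 0.18224 g = 182.240 mg
phenol red: 28.9 mg × (68 mL / 1000 mL) = 1.965 mg
xylose: 29.8 g × (68 mL / 1000 mL) = 2.026 g
zinc sulfate heptahydrate: 16.3 mg × (68 mL / 1000 mL) = 1.108 mg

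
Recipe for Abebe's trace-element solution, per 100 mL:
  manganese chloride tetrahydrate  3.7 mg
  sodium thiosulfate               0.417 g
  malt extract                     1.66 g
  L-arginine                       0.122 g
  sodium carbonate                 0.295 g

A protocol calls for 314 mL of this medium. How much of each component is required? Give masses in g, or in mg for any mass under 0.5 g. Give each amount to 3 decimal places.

Scale factor = 314 mL / 100 mL = 3.14.
manganese chloride tetrahydrate: 3.7 mg × (314 mL / 100 mL) = 11.618 mg
sodium thiosulfate: 0.417 g × (314 mL / 100 mL) = 1.309 g
malt extract: 1.66 g × (314 mL / 100 mL) = 5.212 g
L-arginine: 0.122 g × (314 mL / 100 mL) = 0.38308 g = 383.080 mg
sodium carbonate: 0.295 g × (314 mL / 100 mL) = 0.926 g

manganese chloride tetrahydrate 11.618 mg; sodium thiosulfate 1.309 g; malt extract 5.212 g; L-arginine 383.080 mg; sodium carbonate 0.926 g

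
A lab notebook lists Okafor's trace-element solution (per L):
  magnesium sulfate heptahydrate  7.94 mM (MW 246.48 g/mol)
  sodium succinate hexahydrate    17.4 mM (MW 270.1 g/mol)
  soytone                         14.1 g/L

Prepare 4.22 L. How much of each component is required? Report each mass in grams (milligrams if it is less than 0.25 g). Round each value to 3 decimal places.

Working volume: 4.22 L.
magnesium sulfate heptahydrate: 7.94 mmol/L × 246.48 g/mol × 4.22 L ÷ 1000 = 8.259 g
sodium succinate hexahydrate: 17.4 mmol/L × 270.1 g/mol × 4.22 L ÷ 1000 = 19.833 g
soytone: 14.1 g/L × 4.22 L = 59.502 g

magnesium sulfate heptahydrate 8.259 g; sodium succinate hexahydrate 19.833 g; soytone 59.502 g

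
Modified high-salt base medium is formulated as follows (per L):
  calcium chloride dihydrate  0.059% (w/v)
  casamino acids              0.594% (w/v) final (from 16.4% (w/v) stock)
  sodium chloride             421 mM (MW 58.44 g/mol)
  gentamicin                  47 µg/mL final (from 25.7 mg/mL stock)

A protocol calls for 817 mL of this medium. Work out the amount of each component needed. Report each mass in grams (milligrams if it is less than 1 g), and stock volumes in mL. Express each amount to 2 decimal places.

Working volume: 817 mL = 0.817 L.
calcium chloride dihydrate: 0.059% w/v = 0.59 g/L → 0.59 × 0.817 L = 0.48203 g = 482.03 mg
casamino acids: C1V1 = C2V2 → 0.594% ÷ 16.4% × 817 mL = 29.59 mL
sodium chloride: 421 mmol/L × 58.44 g/mol × 0.817 L ÷ 1000 = 20.10 g
gentamicin: dilute stock: 47 µg/mL × 817 mL ÷ 25700 µg/mL = 1.49 mL

calcium chloride dihydrate 482.03 mg; casamino acids 29.59 mL; sodium chloride 20.10 g; gentamicin 1.49 mL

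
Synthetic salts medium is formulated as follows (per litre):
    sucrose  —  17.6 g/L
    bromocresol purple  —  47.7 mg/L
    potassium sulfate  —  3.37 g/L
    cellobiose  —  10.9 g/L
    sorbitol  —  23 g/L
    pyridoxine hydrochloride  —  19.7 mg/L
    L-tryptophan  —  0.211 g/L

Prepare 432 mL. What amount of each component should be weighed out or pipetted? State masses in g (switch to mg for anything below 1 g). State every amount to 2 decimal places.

Scale factor relative to 1 L: 0.432.
sucrose: 17.6 g/L × 0.432 L = 7.60 g
bromocresol purple: 47.7 mg/L × 0.432 L = 20.61 mg
potassium sulfate: 3.37 g/L × 0.432 L = 1.46 g
cellobiose: 10.9 g/L × 0.432 L = 4.71 g
sorbitol: 23 g/L × 0.432 L = 9.94 g
pyridoxine hydrochloride: 19.7 mg/L × 0.432 L = 8.51 mg
L-tryptophan: 0.211 g/L × 0.432 L = 0.091152 g = 91.15 mg

sucrose 7.60 g; bromocresol purple 20.61 mg; potassium sulfate 1.46 g; cellobiose 4.71 g; sorbitol 9.94 g; pyridoxine hydrochloride 8.51 mg; L-tryptophan 91.15 mg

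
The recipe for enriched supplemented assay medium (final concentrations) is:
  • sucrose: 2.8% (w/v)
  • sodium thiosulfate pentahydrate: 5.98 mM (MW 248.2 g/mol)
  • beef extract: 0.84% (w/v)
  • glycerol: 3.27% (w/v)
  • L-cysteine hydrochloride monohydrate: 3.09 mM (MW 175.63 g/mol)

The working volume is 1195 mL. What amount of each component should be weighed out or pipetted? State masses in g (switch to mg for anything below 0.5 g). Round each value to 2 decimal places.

Scale factor relative to 1 L: 1.195.
sucrose: 2.8 g per 100 mL × 1195 mL ÷ 100 = 33.46 g
sodium thiosulfate pentahydrate: 5.98 mmol/L × 248.2 g/mol × 1.195 L ÷ 1000 = 1.77 g
beef extract: 0.84 g per 100 mL × 1195 mL ÷ 100 = 10.04 g
glycerol: 3.27% w/v = 32.7 g/L → 32.7 × 1.195 L = 39.08 g
L-cysteine hydrochloride monohydrate: 3.09 mmol/L × 175.63 g/mol × 1.195 L ÷ 1000 = 0.65 g

sucrose 33.46 g; sodium thiosulfate pentahydrate 1.77 g; beef extract 10.04 g; glycerol 39.08 g; L-cysteine hydrochloride monohydrate 0.65 g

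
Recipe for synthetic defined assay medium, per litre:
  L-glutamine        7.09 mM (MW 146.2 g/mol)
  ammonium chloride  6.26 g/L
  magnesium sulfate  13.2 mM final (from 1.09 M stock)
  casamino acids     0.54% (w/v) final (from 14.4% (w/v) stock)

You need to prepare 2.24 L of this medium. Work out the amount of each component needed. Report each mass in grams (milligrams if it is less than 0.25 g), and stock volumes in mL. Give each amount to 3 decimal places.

Working volume: 2.24 L.
L-glutamine: 7.09 mmol/L × 146.2 g/mol × 2.24 L ÷ 1000 = 2.322 g
ammonium chloride: 6.26 g/L × 2.24 L = 14.022 g
magnesium sulfate: V = C2·V2/C1 = 13.2 mM × 2240 mL ÷ 1090 mM = 27.127 mL
casamino acids: dilute stock: 0.54% ÷ 14.4% × 2240 mL = 84.000 mL

L-glutamine 2.322 g; ammonium chloride 14.022 g; magnesium sulfate 27.127 mL; casamino acids 84.000 mL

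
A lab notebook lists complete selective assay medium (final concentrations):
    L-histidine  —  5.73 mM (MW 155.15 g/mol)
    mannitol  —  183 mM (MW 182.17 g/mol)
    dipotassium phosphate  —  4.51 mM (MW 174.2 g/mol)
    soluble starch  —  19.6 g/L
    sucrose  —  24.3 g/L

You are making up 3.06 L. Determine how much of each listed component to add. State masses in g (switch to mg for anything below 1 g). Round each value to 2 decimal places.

L-histidine 2.72 g; mannitol 102.01 g; dipotassium phosphate 2.40 g; soluble starch 59.98 g; sucrose 74.36 g

Scale factor relative to 1 L: 3.06.
L-histidine: 5.73 mmol/L × 155.15 g/mol × 3.06 L ÷ 1000 = 2.72 g
mannitol: 183 mmol/L × 182.17 g/mol × 3.06 L ÷ 1000 = 102.01 g
dipotassium phosphate: 4.51 mmol/L × 174.2 g/mol × 3.06 L ÷ 1000 = 2.40 g
soluble starch: 19.6 g/L × 3.06 L = 59.98 g
sucrose: 24.3 g/L × 3.06 L = 74.36 g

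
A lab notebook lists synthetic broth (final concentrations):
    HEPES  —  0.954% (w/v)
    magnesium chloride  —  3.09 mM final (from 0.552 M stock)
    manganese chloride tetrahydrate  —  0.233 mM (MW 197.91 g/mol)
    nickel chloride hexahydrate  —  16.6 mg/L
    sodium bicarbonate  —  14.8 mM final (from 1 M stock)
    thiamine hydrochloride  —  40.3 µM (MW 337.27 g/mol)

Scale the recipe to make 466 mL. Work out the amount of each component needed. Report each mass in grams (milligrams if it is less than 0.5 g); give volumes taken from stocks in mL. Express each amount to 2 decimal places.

Target volume = 466 mL = 0.466 L.
HEPES: 0.954% w/v = 9.54 g/L → 9.54 × 0.466 L = 4.45 g
magnesium chloride: C1V1 = C2V2 → 3.09 mM × 466 mL ÷ 552 mM = 2.61 mL
manganese chloride tetrahydrate: 0.233 mmol/L × 197.91 mg/mmol × 0.466 L = 21.49 mg
nickel chloride hexahydrate: 16.6 mg/L × 0.466 L = 7.74 mg
sodium bicarbonate: dilute stock: 14.8 mM × 466 mL ÷ 1000 mM = 6.90 mL
thiamine hydrochloride: 40.3 µmol/L × 337.27 g/mol × 0.466 L ÷ 1000 = 6.33 mg

HEPES 4.45 g; magnesium chloride 2.61 mL; manganese chloride tetrahydrate 21.49 mg; nickel chloride hexahydrate 7.74 mg; sodium bicarbonate 6.90 mL; thiamine hydrochloride 6.33 mg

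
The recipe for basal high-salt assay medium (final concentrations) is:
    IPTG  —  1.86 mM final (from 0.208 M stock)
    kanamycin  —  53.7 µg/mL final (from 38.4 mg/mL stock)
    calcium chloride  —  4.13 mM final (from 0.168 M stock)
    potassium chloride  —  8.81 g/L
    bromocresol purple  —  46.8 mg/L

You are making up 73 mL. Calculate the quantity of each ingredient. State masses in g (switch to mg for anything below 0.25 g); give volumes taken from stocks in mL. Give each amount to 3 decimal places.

Target volume = 73 mL = 0.073 L.
IPTG: dilute stock: 1.86 mM × 73 mL ÷ 208 mM = 0.653 mL
kanamycin: dilute stock: 53.7 µg/mL × 73 mL ÷ 38400 µg/mL = 0.102 mL
calcium chloride: V = C2·V2/C1 = 4.13 mM × 73 mL ÷ 168 mM = 1.795 mL
potassium chloride: 8.81 g/L × 0.073 L = 0.643 g
bromocresol purple: 46.8 mg/L × 0.073 L = 3.416 mg

IPTG 0.653 mL; kanamycin 0.102 mL; calcium chloride 1.795 mL; potassium chloride 0.643 g; bromocresol purple 3.416 mg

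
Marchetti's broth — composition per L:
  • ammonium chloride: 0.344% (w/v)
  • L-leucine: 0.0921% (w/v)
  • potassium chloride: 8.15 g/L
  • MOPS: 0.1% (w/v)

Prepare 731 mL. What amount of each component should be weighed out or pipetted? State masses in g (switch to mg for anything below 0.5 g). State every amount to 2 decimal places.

ammonium chloride 2.51 g; L-leucine 0.67 g; potassium chloride 5.96 g; MOPS 0.73 g

Scale factor relative to 1 L: 0.731.
ammonium chloride: 0.344% w/v = 3.44 g/L → 3.44 × 0.731 L = 2.51 g
L-leucine: 0.0921% w/v = 0.921 g/L → 0.921 × 0.731 L = 0.67 g
potassium chloride: 8.15 g/L × 0.731 L = 5.96 g
MOPS: 0.1% w/v = 1 g/L → 1 × 0.731 L = 0.73 g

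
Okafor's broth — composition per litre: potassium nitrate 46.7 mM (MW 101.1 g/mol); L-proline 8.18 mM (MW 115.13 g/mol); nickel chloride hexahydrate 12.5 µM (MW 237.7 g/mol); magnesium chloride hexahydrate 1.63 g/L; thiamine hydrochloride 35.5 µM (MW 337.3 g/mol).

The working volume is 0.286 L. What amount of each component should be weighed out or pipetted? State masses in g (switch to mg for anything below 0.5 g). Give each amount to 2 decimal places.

Working volume: 0.286 L.
potassium nitrate: 46.7 mmol/L × 101.1 g/mol × 0.286 L ÷ 1000 = 1.35 g
L-proline: 8.18 mmol/L × 115.13 mg/mmol × 0.286 L = 269.34 mg
nickel chloride hexahydrate: 12.5 µmol/L × 237.7 g/mol × 0.286 L ÷ 1000 = 0.85 mg
magnesium chloride hexahydrate: 1.63 g/L × 0.286 L = 0.46618 g = 466.18 mg
thiamine hydrochloride: 35.5 µmol/L × 337.3 g/mol × 0.286 L ÷ 1000 = 3.42 mg

potassium nitrate 1.35 g; L-proline 269.34 mg; nickel chloride hexahydrate 0.85 mg; magnesium chloride hexahydrate 466.18 mg; thiamine hydrochloride 3.42 mg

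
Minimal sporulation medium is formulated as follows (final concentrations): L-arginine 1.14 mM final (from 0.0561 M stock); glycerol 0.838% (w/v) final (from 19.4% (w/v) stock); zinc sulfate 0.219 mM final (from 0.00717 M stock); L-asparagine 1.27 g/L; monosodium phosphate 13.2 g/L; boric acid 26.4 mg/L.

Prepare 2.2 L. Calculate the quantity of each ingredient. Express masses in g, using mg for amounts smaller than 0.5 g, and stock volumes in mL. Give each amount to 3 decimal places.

L-arginine 44.706 mL; glycerol 95.031 mL; zinc sulfate 67.197 mL; L-asparagine 2.794 g; monosodium phosphate 29.040 g; boric acid 58.080 mg

Scale factor relative to 1 L: 2.2.
L-arginine: dilute stock: 1.14 mM × 2200 mL ÷ 56.1 mM = 44.706 mL
glycerol: V = C2·V2/C1 = 0.838% ÷ 19.4% × 2200 mL = 95.031 mL
zinc sulfate: dilute stock: 0.219 mM × 2200 mL ÷ 7.17 mM = 67.197 mL
L-asparagine: 1.27 g/L × 2.2 L = 2.794 g
monosodium phosphate: 13.2 g/L × 2.2 L = 29.040 g
boric acid: 26.4 mg/L × 2.2 L = 58.080 mg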